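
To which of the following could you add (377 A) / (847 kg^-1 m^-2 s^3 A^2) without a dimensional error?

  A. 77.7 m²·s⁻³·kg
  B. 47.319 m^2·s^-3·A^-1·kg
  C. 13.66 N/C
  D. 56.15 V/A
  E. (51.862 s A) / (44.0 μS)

B.

Reference: [A] / [kg⁻¹·m⁻²·s³·A²] = kg·m²·s⁻³·A⁻¹.
Each option:
  A. kg·m²·s⁻³
  B. kg·m²·s⁻³·A⁻¹  ← same
  C. N·C⁻¹ = kg·m·s⁻²·(s·A)⁻¹ = kg·m·s⁻³·A⁻¹
  D. V·A⁻¹ = J·C⁻¹·A⁻¹ = kg·m²·s⁻³·A⁻²
  E. [s·A] / [kg⁻¹·m⁻²·s³·A²] = kg·m²·s⁻²·A⁻¹
Only B. matches kg·m²·s⁻³·A⁻¹.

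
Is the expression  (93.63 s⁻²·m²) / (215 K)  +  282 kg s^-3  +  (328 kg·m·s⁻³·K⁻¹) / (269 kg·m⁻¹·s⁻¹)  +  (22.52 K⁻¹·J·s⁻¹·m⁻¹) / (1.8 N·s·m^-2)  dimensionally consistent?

In SI base units:
  (93.63 s⁻²·m²) / (215 K):  [m²·s⁻²] / [K] = m²·s⁻²·K⁻¹
  282 kg s^-3:  kg·s⁻³
  (328 kg·m·s⁻³·K⁻¹) / (269 kg·m⁻¹·s⁻¹):  [kg·m·s⁻³·K⁻¹] / [kg·m⁻¹·s⁻¹] = m²·s⁻²·K⁻¹
  (22.52 K⁻¹·J·s⁻¹·m⁻¹) / (1.8 N·s·m^-2):  [kg·m·s⁻³·K⁻¹] / [kg·m⁻¹·s⁻¹] = m²·s⁻²·K⁻¹
The terms do not share a single dimension (kg·s⁻³ vs m²·s⁻²·K⁻¹).

No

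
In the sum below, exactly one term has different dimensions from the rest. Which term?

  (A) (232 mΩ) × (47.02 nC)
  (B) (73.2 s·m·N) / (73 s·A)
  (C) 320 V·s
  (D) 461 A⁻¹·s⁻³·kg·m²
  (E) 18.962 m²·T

(D)

Expand each in SI base units:
  (A) [kg·m²·s⁻³·A⁻²] · [s·A] = kg·m²·s⁻²·A⁻¹
  (B) [kg·m²·s⁻¹] / [s·A] = kg·m²·s⁻²·A⁻¹
  (C) V·s = J·C⁻¹·s = kg·m²·s⁻²·A⁻¹
  (D) kg·m²·s⁻³·A⁻¹
  (E) T·m² = Wb·m⁻²·m² = kg·m²·s⁻²·A⁻¹
All reduce to kg·m²·s⁻²·A⁻¹ except (D), which is kg·m²·s⁻³·A⁻¹.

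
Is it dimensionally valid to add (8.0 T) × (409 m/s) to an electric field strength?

Yes

Work out the base dimensions of each:
  (8.0 T) × (409 m/s):  [kg·s⁻²·A⁻¹] · [m·s⁻¹] = kg·m·s⁻³·A⁻¹
  an electric field strength:  [electric field strength] = kg·m·s⁻³·A⁻¹
Both are kg·m·s⁻³·A⁻¹, so they have the same dimensions and can be added.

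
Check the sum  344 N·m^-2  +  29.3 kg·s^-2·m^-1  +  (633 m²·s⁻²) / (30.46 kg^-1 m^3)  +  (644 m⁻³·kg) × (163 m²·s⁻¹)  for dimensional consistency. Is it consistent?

No

Dimensions:
  344 N·m^-2:  N·m⁻² = kg·m·s⁻²·m⁻² = kg·m⁻¹·s⁻²
  29.3 kg·s^-2·m^-1:  kg·m⁻¹·s⁻²
  (633 m²·s⁻²) / (30.46 kg^-1 m^3):  [m²·s⁻²] / [kg⁻¹·m³] = kg·m⁻¹·s⁻²
  (644 m⁻³·kg) × (163 m²·s⁻¹):  [kg·m⁻³] · [m²·s⁻¹] = kg·m⁻¹·s⁻¹
The terms do not share a single dimension (kg·m⁻¹·s⁻² vs kg·m⁻¹·s⁻¹).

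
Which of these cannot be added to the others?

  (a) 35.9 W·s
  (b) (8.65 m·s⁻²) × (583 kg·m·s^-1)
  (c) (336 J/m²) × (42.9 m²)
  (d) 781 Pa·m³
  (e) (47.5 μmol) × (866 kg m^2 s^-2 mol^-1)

(b)

In SI base units:
  (a) W·s = J·s⁻¹·s = kg·m²·s⁻²
  (b) [m·s⁻²] · [kg·m·s⁻¹] = kg·m²·s⁻³
  (c) [kg·s⁻²] · [m²] = kg·m²·s⁻²
  (d) Pa·m³ = N·m⁻²·m³ = kg·m²·s⁻²
  (e) [mol] · [kg·m²·s⁻²·mol⁻¹] = kg·m²·s⁻²
All reduce to kg·m²·s⁻² except (b), which is kg·m²·s⁻³.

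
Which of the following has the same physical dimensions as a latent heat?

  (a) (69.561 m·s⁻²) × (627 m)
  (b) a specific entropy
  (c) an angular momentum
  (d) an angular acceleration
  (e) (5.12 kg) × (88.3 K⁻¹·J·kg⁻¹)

(a)

Reference: [latent heat] = m²·s⁻².
Each option:
  (a) [m·s⁻²] · [m] = m²·s⁻²  ← same
  (b) [specific entropy] = m²·s⁻²·K⁻¹
  (c) [angular momentum] = kg·m²·s⁻¹
  (d) [angular acceleration] = s⁻²
  (e) [kg] · [m²·s⁻²·K⁻¹] = kg·m²·s⁻²·K⁻¹
Only (a) matches m²·s⁻².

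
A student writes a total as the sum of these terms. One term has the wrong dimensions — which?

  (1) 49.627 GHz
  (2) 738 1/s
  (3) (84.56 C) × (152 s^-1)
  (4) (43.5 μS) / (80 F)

In SI base units:
  (1) Hz = s⁻¹
  (2) s⁻¹
  (3) [s·A] · [s⁻¹] = A
  (4) [kg⁻¹·m⁻²·s³·A²] / [kg⁻¹·m⁻²·s⁴·A²] = s⁻¹
All reduce to s⁻¹ except (3), which is A.

(3)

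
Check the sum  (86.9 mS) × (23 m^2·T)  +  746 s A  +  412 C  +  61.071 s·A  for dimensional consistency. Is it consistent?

Yes

Work out the base dimensions of each:
  (86.9 mS) × (23 m^2·T):  [kg⁻¹·m⁻²·s³·A²] · [kg·m²·s⁻²·A⁻¹] = s·A
  746 s A:  s·A
  412 C:  C = s·A
  61.071 s·A:  A·s = s·A
Every term reduces to s·A.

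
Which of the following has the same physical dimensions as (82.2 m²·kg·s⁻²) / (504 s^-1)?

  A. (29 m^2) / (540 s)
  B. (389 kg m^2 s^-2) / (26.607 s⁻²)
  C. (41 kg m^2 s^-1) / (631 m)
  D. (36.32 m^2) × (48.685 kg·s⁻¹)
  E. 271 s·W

Reference: [kg·m²·s⁻²] / [s⁻¹] = kg·m²·s⁻¹.
Each option:
  A. [m²] / [s] = m²·s⁻¹
  B. [kg·m²·s⁻²] / [s⁻²] = kg·m²
  C. [kg·m²·s⁻¹] / [m] = kg·m·s⁻¹
  D. [m²] · [kg·s⁻¹] = kg·m²·s⁻¹  ← same
  E. W·s = J·s⁻¹·s = kg·m²·s⁻²
Only D. matches kg·m²·s⁻¹.

D.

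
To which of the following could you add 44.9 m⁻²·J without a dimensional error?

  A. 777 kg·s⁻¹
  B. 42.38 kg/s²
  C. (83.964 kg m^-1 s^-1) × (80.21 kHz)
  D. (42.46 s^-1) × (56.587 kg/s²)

B.

Reference: J·m⁻² = N·m·m⁻² = kg·s⁻².
Each option:
  A. kg·s⁻¹
  B. kg·s⁻²  ← same
  C. [kg·m⁻¹·s⁻¹] · [s⁻¹] = kg·m⁻¹·s⁻²
  D. [s⁻¹] · [kg·s⁻²] = kg·s⁻³
Only B. matches kg·s⁻².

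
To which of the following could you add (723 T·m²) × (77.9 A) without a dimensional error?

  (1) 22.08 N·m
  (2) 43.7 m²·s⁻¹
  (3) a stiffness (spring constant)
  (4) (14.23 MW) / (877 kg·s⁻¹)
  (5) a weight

(1)

Reference: [kg·m²·s⁻²·A⁻¹] · [A] = kg·m²·s⁻².
Each option:
  (1) N·m = kg·m·s⁻²·m = kg·m²·s⁻²  ← same
  (2) m²·s⁻¹
  (3) [stiffness (spring constant)] = kg·s⁻²
  (4) [kg·m²·s⁻³] / [kg·s⁻¹] = m²·s⁻²
  (5) [weight] = kg·m·s⁻²
Only (1) matches kg·m²·s⁻².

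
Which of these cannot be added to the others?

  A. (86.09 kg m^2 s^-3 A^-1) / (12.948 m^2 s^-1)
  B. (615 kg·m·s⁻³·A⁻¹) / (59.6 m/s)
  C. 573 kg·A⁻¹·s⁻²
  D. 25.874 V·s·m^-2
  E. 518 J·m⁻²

E.

Dimensions:
  A. [kg·m²·s⁻³·A⁻¹] / [m²·s⁻¹] = kg·s⁻²·A⁻¹
  B. [kg·m·s⁻³·A⁻¹] / [m·s⁻¹] = kg·s⁻²·A⁻¹
  C. kg·s⁻²·A⁻¹
  D. V·s·m⁻² = J·C⁻¹·s·m⁻² = kg·s⁻²·A⁻¹
  E. J·m⁻² = N·m·m⁻² = kg·s⁻²
All reduce to kg·s⁻²·A⁻¹ except E., which is kg·s⁻².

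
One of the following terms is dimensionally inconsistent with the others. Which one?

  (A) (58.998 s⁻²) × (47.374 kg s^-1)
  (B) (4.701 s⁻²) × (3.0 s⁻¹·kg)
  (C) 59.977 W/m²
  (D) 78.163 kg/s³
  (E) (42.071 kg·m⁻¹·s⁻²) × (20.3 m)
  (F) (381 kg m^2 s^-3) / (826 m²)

Work out the base dimensions of each:
  (A) [s⁻²] · [kg·s⁻¹] = kg·s⁻³
  (B) [s⁻²] · [kg·s⁻¹] = kg·s⁻³
  (C) W·m⁻² = J·s⁻¹·m⁻² = kg·s⁻³
  (D) kg·s⁻³
  (E) [kg·m⁻¹·s⁻²] · [m] = kg·s⁻²
  (F) [kg·m²·s⁻³] / [m²] = kg·s⁻³
All reduce to kg·s⁻³ except (E), which is kg·s⁻².

(E)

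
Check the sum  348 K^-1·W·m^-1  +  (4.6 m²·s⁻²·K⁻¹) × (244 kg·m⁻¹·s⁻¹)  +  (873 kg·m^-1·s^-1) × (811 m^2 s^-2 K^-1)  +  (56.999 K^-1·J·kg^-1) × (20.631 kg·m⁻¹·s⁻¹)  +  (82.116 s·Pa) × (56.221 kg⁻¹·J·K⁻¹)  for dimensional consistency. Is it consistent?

Yes

Dimensions:
  348 K^-1·W·m^-1:  W·m⁻¹·K⁻¹ = J·s⁻¹·m⁻¹·K⁻¹ = kg·m·s⁻³·K⁻¹
  (4.6 m²·s⁻²·K⁻¹) × (244 kg·m⁻¹·s⁻¹):  [m²·s⁻²·K⁻¹] · [kg·m⁻¹·s⁻¹] = kg·m·s⁻³·K⁻¹
  (873 kg·m^-1·s^-1) × (811 m^2 s^-2 K^-1):  [kg·m⁻¹·s⁻¹] · [m²·s⁻²·K⁻¹] = kg·m·s⁻³·K⁻¹
  (56.999 K^-1·J·kg^-1) × (20.631 kg·m⁻¹·s⁻¹):  [m²·s⁻²·K⁻¹] · [kg·m⁻¹·s⁻¹] = kg·m·s⁻³·K⁻¹
  (82.116 s·Pa) × (56.221 kg⁻¹·J·K⁻¹):  [kg·m⁻¹·s⁻¹] · [m²·s⁻²·K⁻¹] = kg·m·s⁻³·K⁻¹
Every term reduces to kg·m·s⁻³·K⁻¹.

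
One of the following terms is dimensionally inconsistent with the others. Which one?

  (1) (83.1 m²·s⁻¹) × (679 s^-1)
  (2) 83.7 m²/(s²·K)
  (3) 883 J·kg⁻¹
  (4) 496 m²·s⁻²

(2)

Work out the base dimensions of each:
  (1) [m²·s⁻¹] · [s⁻¹] = m²·s⁻²
  (2) m²·s⁻²·K⁻¹
  (3) J·kg⁻¹ = N·m·kg⁻¹ = m²·s⁻²
  (4) m²·s⁻²
All reduce to m²·s⁻² except (2), which is m²·s⁻²·K⁻¹.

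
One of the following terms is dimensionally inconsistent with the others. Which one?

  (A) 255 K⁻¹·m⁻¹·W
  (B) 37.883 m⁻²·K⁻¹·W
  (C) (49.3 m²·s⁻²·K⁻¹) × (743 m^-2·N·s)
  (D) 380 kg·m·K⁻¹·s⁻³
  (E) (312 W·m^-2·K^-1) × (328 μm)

Expand each in SI base units:
  (A) W·m⁻¹·K⁻¹ = J·s⁻¹·m⁻¹·K⁻¹ = kg·m·s⁻³·K⁻¹
  (B) W·m⁻²·K⁻¹ = J·s⁻¹·m⁻²·K⁻¹ = kg·s⁻³·K⁻¹
  (C) [m²·s⁻²·K⁻¹] · [kg·m⁻¹·s⁻¹] = kg·m·s⁻³·K⁻¹
  (D) kg·m·s⁻³·K⁻¹
  (E) [kg·s⁻³·K⁻¹] · [m] = kg·m·s⁻³·K⁻¹
All reduce to kg·m·s⁻³·K⁻¹ except (B), which is kg·s⁻³·K⁻¹.

(B)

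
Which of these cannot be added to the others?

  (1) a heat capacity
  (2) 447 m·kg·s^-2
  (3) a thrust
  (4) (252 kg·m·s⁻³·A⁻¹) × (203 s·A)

(1)

In SI base units:
  (1) [heat capacity] = kg·m²·s⁻²·K⁻¹
  (2) kg·m·s⁻²
  (3) [thrust] = kg·m·s⁻²
  (4) [kg·m·s⁻³·A⁻¹] · [s·A] = kg·m·s⁻²
All reduce to kg·m·s⁻² except (1), which is kg·m²·s⁻²·K⁻¹.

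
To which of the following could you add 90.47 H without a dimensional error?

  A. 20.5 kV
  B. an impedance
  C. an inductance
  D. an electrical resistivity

C.

Reference: H = V·s·A⁻¹ = kg·m²·s⁻²·A⁻².
Each option:
  A. V = J·C⁻¹ = kg·m²·s⁻³·A⁻¹
  B. [impedance] = kg·m²·s⁻³·A⁻²
  C. [inductance] = kg·m²·s⁻²·A⁻²  ← same
  D. [electrical resistivity] = kg·m³·s⁻³·A⁻²
Only C. matches kg·m²·s⁻²·A⁻².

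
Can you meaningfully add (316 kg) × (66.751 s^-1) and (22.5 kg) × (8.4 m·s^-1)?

Reduce each to base SI dimensions:
  (316 kg) × (66.751 s^-1):  [kg] · [s⁻¹] = kg·s⁻¹
  (22.5 kg) × (8.4 m·s^-1):  [kg] · [m·s⁻¹] = kg·m·s⁻¹
kg·s⁻¹ ≠ kg·m·s⁻¹, so they cannot be added.

No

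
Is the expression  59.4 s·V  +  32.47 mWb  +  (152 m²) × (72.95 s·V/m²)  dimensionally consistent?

In SI base units:
  59.4 s·V:  V·s = J·C⁻¹·s = kg·m²·s⁻²·A⁻¹
  32.47 mWb:  Wb = V·s = kg·m²·s⁻²·A⁻¹
  (152 m²) × (72.95 s·V/m²):  [m²] · [kg·s⁻²·A⁻¹] = kg·m²·s⁻²·A⁻¹
Every term reduces to kg·m²·s⁻²·A⁻¹.

Yes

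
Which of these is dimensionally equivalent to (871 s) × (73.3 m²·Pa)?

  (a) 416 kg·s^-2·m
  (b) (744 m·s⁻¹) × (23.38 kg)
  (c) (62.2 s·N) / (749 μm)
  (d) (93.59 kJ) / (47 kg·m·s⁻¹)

(b)

Reference: [s] · [kg·m·s⁻²] = kg·m·s⁻¹.
Each option:
  (a) kg·m·s⁻²
  (b) [m·s⁻¹] · [kg] = kg·m·s⁻¹  ← same
  (c) [kg·m·s⁻¹] / [m] = kg·s⁻¹
  (d) [kg·m²·s⁻²] / [kg·m·s⁻¹] = m·s⁻¹
Only (b) matches kg·m·s⁻¹.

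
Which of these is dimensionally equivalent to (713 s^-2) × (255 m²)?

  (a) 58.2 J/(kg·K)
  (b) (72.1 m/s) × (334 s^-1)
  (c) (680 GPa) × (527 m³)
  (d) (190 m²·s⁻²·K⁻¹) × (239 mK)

Reference: [s⁻²] · [m²] = m²·s⁻².
Each option:
  (a) J·kg⁻¹·K⁻¹ = N·m·kg⁻¹·K⁻¹ = m²·s⁻²·K⁻¹
  (b) [m·s⁻¹] · [s⁻¹] = m·s⁻²
  (c) [kg·m⁻¹·s⁻²] · [m³] = kg·m²·s⁻²
  (d) [m²·s⁻²·K⁻¹] · [K] = m²·s⁻²  ← same
Only (d) matches m²·s⁻².

(d)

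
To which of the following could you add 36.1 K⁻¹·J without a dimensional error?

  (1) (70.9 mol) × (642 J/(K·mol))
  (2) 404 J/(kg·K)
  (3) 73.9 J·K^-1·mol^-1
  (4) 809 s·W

Reference: J·K⁻¹ = N·m·K⁻¹ = kg·m²·s⁻²·K⁻¹.
Each option:
  (1) [mol] · [kg·m²·s⁻²·K⁻¹·mol⁻¹] = kg·m²·s⁻²·K⁻¹  ← same
  (2) J·kg⁻¹·K⁻¹ = N·m·kg⁻¹·K⁻¹ = m²·s⁻²·K⁻¹
  (3) J·mol⁻¹·K⁻¹ = N·m·mol⁻¹·K⁻¹ = kg·m²·s⁻²·K⁻¹·mol⁻¹
  (4) W·s = J·s⁻¹·s = kg·m²·s⁻²
Only (1) matches kg·m²·s⁻²·K⁻¹.

(1)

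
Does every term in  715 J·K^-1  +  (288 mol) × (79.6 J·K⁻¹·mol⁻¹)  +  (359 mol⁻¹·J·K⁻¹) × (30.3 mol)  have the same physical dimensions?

In SI base units:
  715 J·K^-1:  J·K⁻¹ = N·m·K⁻¹ = kg·m²·s⁻²·K⁻¹
  (288 mol) × (79.6 J·K⁻¹·mol⁻¹):  [mol] · [kg·m²·s⁻²·K⁻¹·mol⁻¹] = kg·m²·s⁻²·K⁻¹
  (359 mol⁻¹·J·K⁻¹) × (30.3 mol):  [kg·m²·s⁻²·K⁻¹·mol⁻¹] · [mol] = kg·m²·s⁻²·K⁻¹
Every term reduces to kg·m²·s⁻²·K⁻¹.

Yes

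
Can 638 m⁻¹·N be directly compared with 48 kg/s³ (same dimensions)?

No

In SI base units:
  638 m⁻¹·N:  N·m⁻¹ = kg·m·s⁻²·m⁻¹ = kg·s⁻²
  48 kg/s³:  kg·s⁻³
kg·s⁻² ≠ kg·s⁻³, so they cannot be added.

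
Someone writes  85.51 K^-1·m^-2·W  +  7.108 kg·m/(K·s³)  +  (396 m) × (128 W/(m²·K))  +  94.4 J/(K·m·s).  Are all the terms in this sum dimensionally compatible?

No

Dimensions:
  85.51 K^-1·m^-2·W:  W·m⁻²·K⁻¹ = J·s⁻¹·m⁻²·K⁻¹ = kg·s⁻³·K⁻¹
  7.108 kg·m/(K·s³):  kg·m·s⁻³·K⁻¹
  (396 m) × (128 W/(m²·K)):  [m] · [kg·s⁻³·K⁻¹] = kg·m·s⁻³·K⁻¹
  94.4 J/(K·m·s):  J·s⁻¹·m⁻¹·K⁻¹ = N·m·s⁻¹·m⁻¹·K⁻¹ = kg·m·s⁻³·K⁻¹
The terms do not share a single dimension (kg·m·s⁻³·K⁻¹ vs kg·s⁻³·K⁻¹).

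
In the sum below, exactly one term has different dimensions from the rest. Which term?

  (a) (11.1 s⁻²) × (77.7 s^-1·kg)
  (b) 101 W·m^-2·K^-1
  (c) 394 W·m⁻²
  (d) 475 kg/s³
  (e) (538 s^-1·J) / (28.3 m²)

(b)

In SI base units:
  (a) [s⁻²] · [kg·s⁻¹] = kg·s⁻³
  (b) W·m⁻²·K⁻¹ = J·s⁻¹·m⁻²·K⁻¹ = kg·s⁻³·K⁻¹
  (c) W·m⁻² = J·s⁻¹·m⁻² = kg·s⁻³
  (d) kg·s⁻³
  (e) [kg·m²·s⁻³] / [m²] = kg·s⁻³
All reduce to kg·s⁻³ except (b), which is kg·s⁻³·K⁻¹.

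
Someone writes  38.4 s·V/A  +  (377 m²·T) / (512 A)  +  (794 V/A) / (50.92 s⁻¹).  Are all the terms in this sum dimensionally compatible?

In SI base units:
  38.4 s·V/A:  V·s·A⁻¹ = J·C⁻¹·s·A⁻¹ = kg·m²·s⁻²·A⁻²
  (377 m²·T) / (512 A):  [kg·m²·s⁻²·A⁻¹] / [A] = kg·m²·s⁻²·A⁻²
  (794 V/A) / (50.92 s⁻¹):  [kg·m²·s⁻³·A⁻²] / [s⁻¹] = kg·m²·s⁻²·A⁻²
Every term reduces to kg·m²·s⁻²·A⁻².

Yes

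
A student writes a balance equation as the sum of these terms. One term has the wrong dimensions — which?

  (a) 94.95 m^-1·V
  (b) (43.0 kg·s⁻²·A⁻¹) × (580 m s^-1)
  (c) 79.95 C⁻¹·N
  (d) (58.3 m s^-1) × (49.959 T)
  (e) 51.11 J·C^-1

Expand each in SI base units:
  (a) V·m⁻¹ = J·C⁻¹·m⁻¹ = kg·m·s⁻³·A⁻¹
  (b) [kg·s⁻²·A⁻¹] · [m·s⁻¹] = kg·m·s⁻³·A⁻¹
  (c) N·C⁻¹ = kg·m·s⁻²·(s·A)⁻¹ = kg·m·s⁻³·A⁻¹
  (d) [m·s⁻¹] · [kg·s⁻²·A⁻¹] = kg·m·s⁻³·A⁻¹
  (e) J·C⁻¹ = N·m·(s·A)⁻¹ = kg·m²·s⁻³·A⁻¹
All reduce to kg·m·s⁻³·A⁻¹ except (e), which is kg·m²·s⁻³·A⁻¹.

(e)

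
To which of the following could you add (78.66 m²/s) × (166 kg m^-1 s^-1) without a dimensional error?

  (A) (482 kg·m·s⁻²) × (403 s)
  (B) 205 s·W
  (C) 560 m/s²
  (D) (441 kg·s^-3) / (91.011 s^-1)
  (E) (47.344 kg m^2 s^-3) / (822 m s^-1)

Reference: [m²·s⁻¹] · [kg·m⁻¹·s⁻¹] = kg·m·s⁻².
Each option:
  (A) [kg·m·s⁻²] · [s] = kg·m·s⁻¹
  (B) W·s = J·s⁻¹·s = kg·m²·s⁻²
  (C) m·s⁻²
  (D) [kg·s⁻³] / [s⁻¹] = kg·s⁻²
  (E) [kg·m²·s⁻³] / [m·s⁻¹] = kg·m·s⁻²  ← same
Only (E) matches kg·m·s⁻².

(E)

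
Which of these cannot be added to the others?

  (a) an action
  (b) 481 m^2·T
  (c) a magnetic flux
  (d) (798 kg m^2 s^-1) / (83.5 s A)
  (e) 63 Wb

(a)

In SI base units:
  (a) [action] = kg·m²·s⁻¹
  (b) T·m² = Wb·m⁻²·m² = kg·m²·s⁻²·A⁻¹
  (c) [magnetic flux] = kg·m²·s⁻²·A⁻¹
  (d) [kg·m²·s⁻¹] / [s·A] = kg·m²·s⁻²·A⁻¹
  (e) Wb = V·s = kg·m²·s⁻²·A⁻¹
All reduce to kg·m²·s⁻²·A⁻¹ except (a), which is kg·m²·s⁻¹.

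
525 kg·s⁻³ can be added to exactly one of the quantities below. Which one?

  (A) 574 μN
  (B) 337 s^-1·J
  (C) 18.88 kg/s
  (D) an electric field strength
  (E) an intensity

(E)

Reference: kg·s⁻³.
Each option:
  (A) N = kg·m·s⁻²
  (B) J·s⁻¹ = N·m·s⁻¹ = kg·m²·s⁻³
  (C) kg·s⁻¹
  (D) [electric field strength] = kg·m·s⁻³·A⁻¹
  (E) [intensity] = kg·s⁻³  ← same
Only (E) matches kg·s⁻³.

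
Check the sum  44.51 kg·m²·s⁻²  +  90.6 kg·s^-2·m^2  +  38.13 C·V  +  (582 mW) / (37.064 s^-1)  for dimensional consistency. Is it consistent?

Dimensions:
  44.51 kg·m²·s⁻²:  kg·m²·s⁻²
  90.6 kg·s^-2·m^2:  kg·m²·s⁻²
  38.13 C·V:  C·V = s·A·J·C⁻¹ = kg·m²·s⁻²
  (582 mW) / (37.064 s^-1):  [kg·m²·s⁻³] / [s⁻¹] = kg·m²·s⁻²
Every term reduces to kg·m²·s⁻².

Yes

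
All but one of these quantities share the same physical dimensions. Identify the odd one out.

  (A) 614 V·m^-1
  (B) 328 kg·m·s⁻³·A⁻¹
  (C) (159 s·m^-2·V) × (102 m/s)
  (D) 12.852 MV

(D)

Expand each in SI base units:
  (A) V·m⁻¹ = J·C⁻¹·m⁻¹ = kg·m·s⁻³·A⁻¹
  (B) kg·m·s⁻³·A⁻¹
  (C) [kg·s⁻²·A⁻¹] · [m·s⁻¹] = kg·m·s⁻³·A⁻¹
  (D) V = J·C⁻¹ = kg·m²·s⁻³·A⁻¹
All reduce to kg·m·s⁻³·A⁻¹ except (D), which is kg·m²·s⁻³·A⁻¹.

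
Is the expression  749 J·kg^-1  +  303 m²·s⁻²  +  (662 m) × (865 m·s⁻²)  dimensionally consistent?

Yes

Reduce each to base SI dimensions:
  749 J·kg^-1:  J·kg⁻¹ = N·m·kg⁻¹ = m²·s⁻²
  303 m²·s⁻²:  m²·s⁻²
  (662 m) × (865 m·s⁻²):  [m] · [m·s⁻²] = m²·s⁻²
Every term reduces to m²·s⁻².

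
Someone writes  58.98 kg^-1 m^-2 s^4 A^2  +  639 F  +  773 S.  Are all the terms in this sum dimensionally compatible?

No

Dimensions:
  58.98 kg^-1 m^-2 s^4 A^2:  kg⁻¹·m⁻²·s⁴·A²
  639 F:  F = C·V⁻¹ = kg⁻¹·m⁻²·s⁴·A²
  773 S:  S = Ω⁻¹ = kg⁻¹·m⁻²·s³·A²
The terms do not share a single dimension (kg⁻¹·m⁻²·s³·A² vs kg⁻¹·m⁻²·s⁴·A²).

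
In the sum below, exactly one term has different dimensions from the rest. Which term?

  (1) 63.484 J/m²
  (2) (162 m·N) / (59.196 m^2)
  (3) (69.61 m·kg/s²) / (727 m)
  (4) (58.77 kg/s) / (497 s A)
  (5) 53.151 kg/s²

Expand each in SI base units:
  (1) J·m⁻² = N·m·m⁻² = kg·s⁻²
  (2) [kg·m²·s⁻²] / [m²] = kg·s⁻²
  (3) [kg·m·s⁻²] / [m] = kg·s⁻²
  (4) [kg·s⁻¹] / [s·A] = kg·s⁻²·A⁻¹
  (5) kg·s⁻²
All reduce to kg·s⁻² except (4), which is kg·s⁻²·A⁻¹.

(4)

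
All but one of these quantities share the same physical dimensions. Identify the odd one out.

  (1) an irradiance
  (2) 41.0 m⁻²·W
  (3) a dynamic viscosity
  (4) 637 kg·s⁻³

In SI base units:
  (1) [irradiance] = kg·s⁻³
  (2) W·m⁻² = J·s⁻¹·m⁻² = kg·s⁻³
  (3) [dynamic viscosity] = kg·m⁻¹·s⁻¹
  (4) kg·s⁻³
All reduce to kg·s⁻³ except (3), which is kg·m⁻¹·s⁻¹.

(3)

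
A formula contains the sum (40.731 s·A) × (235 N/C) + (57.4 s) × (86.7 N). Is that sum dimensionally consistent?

Dimensions:
  (40.731 s·A) × (235 N/C):  [s·A] · [kg·m·s⁻³·A⁻¹] = kg·m·s⁻²
  (57.4 s) × (86.7 N):  [s] · [kg·m·s⁻²] = kg·m·s⁻¹
kg·m·s⁻² ≠ kg·m·s⁻¹, so they cannot be added.

No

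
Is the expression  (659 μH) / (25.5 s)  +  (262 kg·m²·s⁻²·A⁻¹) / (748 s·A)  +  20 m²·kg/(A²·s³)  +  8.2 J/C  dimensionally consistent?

No

Expand each in SI base units:
  (659 μH) / (25.5 s):  [kg·m²·s⁻²·A⁻²] / [s] = kg·m²·s⁻³·A⁻²
  (262 kg·m²·s⁻²·A⁻¹) / (748 s·A):  [kg·m²·s⁻²·A⁻¹] / [s·A] = kg·m²·s⁻³·A⁻²
  20 m²·kg/(A²·s³):  kg·m²·s⁻³·A⁻²
  8.2 J/C:  J·C⁻¹ = N·m·(s·A)⁻¹ = kg·m²·s⁻³·A⁻¹
The terms do not share a single dimension (kg·m²·s⁻³·A⁻² vs kg·m²·s⁻³·A⁻¹).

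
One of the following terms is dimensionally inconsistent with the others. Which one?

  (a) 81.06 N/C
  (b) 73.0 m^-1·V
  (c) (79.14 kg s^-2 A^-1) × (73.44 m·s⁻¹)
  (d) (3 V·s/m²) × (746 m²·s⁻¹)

Reduce each to base SI dimensions:
  (a) N·C⁻¹ = kg·m·s⁻²·(s·A)⁻¹ = kg·m·s⁻³·A⁻¹
  (b) V·m⁻¹ = J·C⁻¹·m⁻¹ = kg·m·s⁻³·A⁻¹
  (c) [kg·s⁻²·A⁻¹] · [m·s⁻¹] = kg·m·s⁻³·A⁻¹
  (d) [kg·s⁻²·A⁻¹] · [m²·s⁻¹] = kg·m²·s⁻³·A⁻¹
All reduce to kg·m·s⁻³·A⁻¹ except (d), which is kg·m²·s⁻³·A⁻¹.

(d)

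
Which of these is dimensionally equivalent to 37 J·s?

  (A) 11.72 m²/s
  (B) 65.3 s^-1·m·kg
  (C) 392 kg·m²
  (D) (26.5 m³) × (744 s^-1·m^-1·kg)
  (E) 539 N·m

Reference: J·s = N·m·s = kg·m²·s⁻¹.
Each option:
  (A) m²·s⁻¹
  (B) kg·m·s⁻¹
  (C) kg·m²
  (D) [m³] · [kg·m⁻¹·s⁻¹] = kg·m²·s⁻¹  ← same
  (E) N·m = kg·m·s⁻²·m = kg·m²·s⁻²
Only (D) matches kg·m²·s⁻¹.

(D)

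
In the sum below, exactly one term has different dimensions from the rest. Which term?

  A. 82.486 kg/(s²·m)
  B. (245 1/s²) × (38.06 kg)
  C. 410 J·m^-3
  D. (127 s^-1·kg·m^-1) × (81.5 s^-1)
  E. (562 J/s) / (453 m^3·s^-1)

B.

Reduce each to base SI dimensions:
  A. kg·m⁻¹·s⁻²
  B. [s⁻²] · [kg] = kg·s⁻²
  C. J·m⁻³ = N·m·m⁻³ = kg·m⁻¹·s⁻²
  D. [kg·m⁻¹·s⁻¹] · [s⁻¹] = kg·m⁻¹·s⁻²
  E. [kg·m²·s⁻³] / [m³·s⁻¹] = kg·m⁻¹·s⁻²
All reduce to kg·m⁻¹·s⁻² except B., which is kg·s⁻².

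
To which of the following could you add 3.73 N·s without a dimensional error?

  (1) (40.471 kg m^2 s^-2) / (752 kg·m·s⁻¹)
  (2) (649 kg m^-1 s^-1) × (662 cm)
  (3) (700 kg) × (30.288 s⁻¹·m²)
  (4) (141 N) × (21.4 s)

Reference: N·s = kg·m·s⁻²·s = kg·m·s⁻¹.
Each option:
  (1) [kg·m²·s⁻²] / [kg·m·s⁻¹] = m·s⁻¹
  (2) [kg·m⁻¹·s⁻¹] · [m] = kg·s⁻¹
  (3) [kg] · [m²·s⁻¹] = kg·m²·s⁻¹
  (4) [kg·m·s⁻²] · [s] = kg·m·s⁻¹  ← same
Only (4) matches kg·m·s⁻¹.

(4)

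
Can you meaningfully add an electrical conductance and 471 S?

Yes

Dimensions:
  an electrical conductance:  [electrical conductance] = kg⁻¹·m⁻²·s³·A²
  471 S:  S = Ω⁻¹ = kg⁻¹·m⁻²·s³·A²
Both are kg⁻¹·m⁻²·s³·A², so they have the same dimensions and can be added.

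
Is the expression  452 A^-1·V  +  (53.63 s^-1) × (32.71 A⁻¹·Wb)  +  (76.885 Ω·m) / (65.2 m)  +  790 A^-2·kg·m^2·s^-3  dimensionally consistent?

In SI base units:
  452 A^-1·V:  V·A⁻¹ = J·C⁻¹·A⁻¹ = kg·m²·s⁻³·A⁻²
  (53.63 s^-1) × (32.71 A⁻¹·Wb):  [s⁻¹] · [kg·m²·s⁻²·A⁻²] = kg·m²·s⁻³·A⁻²
  (76.885 Ω·m) / (65.2 m):  [kg·m³·s⁻³·A⁻²] / [m] = kg·m²·s⁻³·A⁻²
  790 A^-2·kg·m^2·s^-3:  kg·m²·s⁻³·A⁻²
Every term reduces to kg·m²·s⁻³·A⁻².

Yes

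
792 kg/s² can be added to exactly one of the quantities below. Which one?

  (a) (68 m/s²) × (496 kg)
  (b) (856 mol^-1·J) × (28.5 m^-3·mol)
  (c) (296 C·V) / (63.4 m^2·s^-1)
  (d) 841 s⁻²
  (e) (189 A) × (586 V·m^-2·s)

Reference: kg·s⁻².
Each option:
  (a) [m·s⁻²] · [kg] = kg·m·s⁻²
  (b) [kg·m²·s⁻²·mol⁻¹] · [m⁻³·mol] = kg·m⁻¹·s⁻²
  (c) [kg·m²·s⁻²] / [m²·s⁻¹] = kg·s⁻¹
  (d) s⁻²
  (e) [A] · [kg·s⁻²·A⁻¹] = kg·s⁻²  ← same
Only (e) matches kg·s⁻².

(e)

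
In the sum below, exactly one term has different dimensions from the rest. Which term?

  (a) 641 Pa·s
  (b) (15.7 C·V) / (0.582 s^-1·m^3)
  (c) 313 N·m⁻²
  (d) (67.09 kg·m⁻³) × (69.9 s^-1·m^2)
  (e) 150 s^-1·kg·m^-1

(c)

Reduce each to base SI dimensions:
  (a) Pa·s = N·m⁻²·s = kg·m⁻¹·s⁻¹
  (b) [kg·m²·s⁻²] / [m³·s⁻¹] = kg·m⁻¹·s⁻¹
  (c) N·m⁻² = kg·m·s⁻²·m⁻² = kg·m⁻¹·s⁻²
  (d) [kg·m⁻³] · [m²·s⁻¹] = kg·m⁻¹·s⁻¹
  (e) kg·m⁻¹·s⁻¹
All reduce to kg·m⁻¹·s⁻¹ except (c), which is kg·m⁻¹·s⁻².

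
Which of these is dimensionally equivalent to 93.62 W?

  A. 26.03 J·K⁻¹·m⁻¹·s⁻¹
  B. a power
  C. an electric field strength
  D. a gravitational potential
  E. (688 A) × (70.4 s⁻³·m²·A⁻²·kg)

Reference: W = J·s⁻¹ = kg·m²·s⁻³.
Each option:
  A. J·s⁻¹·m⁻¹·K⁻¹ = N·m·s⁻¹·m⁻¹·K⁻¹ = kg·m·s⁻³·K⁻¹
  B. [power] = kg·m²·s⁻³  ← same
  C. [electric field strength] = kg·m·s⁻³·A⁻¹
  D. [gravitational potential] = m²·s⁻²
  E. [A] · [kg·m²·s⁻³·A⁻²] = kg·m²·s⁻³·A⁻¹
Only B. matches kg·m²·s⁻³.

B.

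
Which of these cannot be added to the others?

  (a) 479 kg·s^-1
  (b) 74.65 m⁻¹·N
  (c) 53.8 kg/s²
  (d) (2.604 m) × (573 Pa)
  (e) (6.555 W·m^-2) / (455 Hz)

In SI base units:
  (a) kg·s⁻¹
  (b) N·m⁻¹ = kg·m·s⁻²·m⁻¹ = kg·s⁻²
  (c) kg·s⁻²
  (d) [m] · [kg·m⁻¹·s⁻²] = kg·s⁻²
  (e) [kg·s⁻³] / [s⁻¹] = kg·s⁻²
All reduce to kg·s⁻² except (a), which is kg·s⁻¹.

(a)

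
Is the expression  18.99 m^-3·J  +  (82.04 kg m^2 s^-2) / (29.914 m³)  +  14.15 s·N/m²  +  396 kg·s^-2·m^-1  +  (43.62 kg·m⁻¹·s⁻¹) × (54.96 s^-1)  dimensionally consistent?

No

Reduce each to base SI dimensions:
  18.99 m^-3·J:  J·m⁻³ = N·m·m⁻³ = kg·m⁻¹·s⁻²
  (82.04 kg m^2 s^-2) / (29.914 m³):  [kg·m²·s⁻²] / [m³] = kg·m⁻¹·s⁻²
  14.15 s·N/m²:  N·s·m⁻² = kg·m·s⁻²·s·m⁻² = kg·m⁻¹·s⁻¹
  396 kg·s^-2·m^-1:  kg·m⁻¹·s⁻²
  (43.62 kg·m⁻¹·s⁻¹) × (54.96 s^-1):  [kg·m⁻¹·s⁻¹] · [s⁻¹] = kg·m⁻¹·s⁻²
The terms do not share a single dimension (kg·m⁻¹·s⁻² vs kg·m⁻¹·s⁻¹).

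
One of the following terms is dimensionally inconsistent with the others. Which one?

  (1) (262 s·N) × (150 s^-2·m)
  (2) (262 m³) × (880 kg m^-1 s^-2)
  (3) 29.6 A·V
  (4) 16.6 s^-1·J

(2)

Expand each in SI base units:
  (1) [kg·m·s⁻¹] · [m·s⁻²] = kg·m²·s⁻³
  (2) [m³] · [kg·m⁻¹·s⁻²] = kg·m²·s⁻²
  (3) V·A = J·C⁻¹·A = kg·m²·s⁻³
  (4) J·s⁻¹ = N·m·s⁻¹ = kg·m²·s⁻³
All reduce to kg·m²·s⁻³ except (2), which is kg·m²·s⁻².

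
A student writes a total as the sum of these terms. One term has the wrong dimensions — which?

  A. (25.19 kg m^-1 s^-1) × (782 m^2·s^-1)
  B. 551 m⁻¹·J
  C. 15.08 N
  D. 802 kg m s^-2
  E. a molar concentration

E.

Work out the base dimensions of each:
  A. [kg·m⁻¹·s⁻¹] · [m²·s⁻¹] = kg·m·s⁻²
  B. J·m⁻¹ = N·m·m⁻¹ = kg·m·s⁻²
  C. N = kg·m·s⁻²
  D. kg·m·s⁻²
  E. [molar concentration] = m⁻³·mol
All reduce to kg·m·s⁻² except E., which is m⁻³·mol.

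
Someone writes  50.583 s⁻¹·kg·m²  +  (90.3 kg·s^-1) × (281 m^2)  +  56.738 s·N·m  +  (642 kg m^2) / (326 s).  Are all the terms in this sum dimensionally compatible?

Yes

Work out the base dimensions of each:
  50.583 s⁻¹·kg·m²:  kg·m²·s⁻¹
  (90.3 kg·s^-1) × (281 m^2):  [kg·s⁻¹] · [m²] = kg·m²·s⁻¹
  56.738 s·N·m:  N·m·s = kg·m·s⁻²·m·s = kg·m²·s⁻¹
  (642 kg m^2) / (326 s):  [kg·m²] / [s] = kg·m²·s⁻¹
Every term reduces to kg·m²·s⁻¹.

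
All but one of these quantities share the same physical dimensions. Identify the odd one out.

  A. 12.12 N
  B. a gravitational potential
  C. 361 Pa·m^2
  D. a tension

Work out the base dimensions of each:
  A. N = kg·m·s⁻²
  B. [gravitational potential] = m²·s⁻²
  C. Pa·m² = N·m⁻²·m² = kg·m·s⁻²
  D. [tension] = kg·m·s⁻²
All reduce to kg·m·s⁻² except B., which is m²·s⁻².

B.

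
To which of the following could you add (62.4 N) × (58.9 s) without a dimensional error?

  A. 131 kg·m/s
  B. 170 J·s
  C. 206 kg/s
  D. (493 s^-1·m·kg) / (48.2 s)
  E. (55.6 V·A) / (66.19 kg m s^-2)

A.

Reference: [kg·m·s⁻²] · [s] = kg·m·s⁻¹.
Each option:
  A. kg·m·s⁻¹  ← same
  B. J·s = N·m·s = kg·m²·s⁻¹
  C. kg·s⁻¹
  D. [kg·m·s⁻¹] / [s] = kg·m·s⁻²
  E. [kg·m²·s⁻³] / [kg·m·s⁻²] = m·s⁻¹
Only A. matches kg·m·s⁻¹.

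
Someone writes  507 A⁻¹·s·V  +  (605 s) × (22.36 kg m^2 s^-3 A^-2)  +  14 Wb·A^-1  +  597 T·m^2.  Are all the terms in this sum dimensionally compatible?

No

Expand each in SI base units:
  507 A⁻¹·s·V:  V·s·A⁻¹ = J·C⁻¹·s·A⁻¹ = kg·m²·s⁻²·A⁻²
  (605 s) × (22.36 kg m^2 s^-3 A^-2):  [s] · [kg·m²·s⁻³·A⁻²] = kg·m²·s⁻²·A⁻²
  14 Wb·A^-1:  Wb·A⁻¹ = V·s·A⁻¹ = kg·m²·s⁻²·A⁻²
  597 T·m^2:  T·m² = Wb·m⁻²·m² = kg·m²·s⁻²·A⁻¹
The terms do not share a single dimension (kg·m²·s⁻²·A⁻² vs kg·m²·s⁻²·A⁻¹).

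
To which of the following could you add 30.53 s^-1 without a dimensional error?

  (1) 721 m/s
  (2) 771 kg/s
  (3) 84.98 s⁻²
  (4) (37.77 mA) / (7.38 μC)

Reference: s⁻¹.
Each option:
  (1) m·s⁻¹
  (2) kg·s⁻¹
  (3) s⁻²
  (4) [A] / [s·A] = s⁻¹  ← same
Only (4) matches s⁻¹.

(4)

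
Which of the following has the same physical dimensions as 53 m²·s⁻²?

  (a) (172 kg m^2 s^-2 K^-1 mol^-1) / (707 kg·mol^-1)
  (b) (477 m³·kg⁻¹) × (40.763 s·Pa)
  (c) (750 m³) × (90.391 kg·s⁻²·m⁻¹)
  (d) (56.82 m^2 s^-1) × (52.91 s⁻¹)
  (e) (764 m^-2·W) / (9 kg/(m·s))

Reference: m²·s⁻².
Each option:
  (a) [kg·m²·s⁻²·K⁻¹·mol⁻¹] / [kg·mol⁻¹] = m²·s⁻²·K⁻¹
  (b) [kg⁻¹·m³] · [kg·m⁻¹·s⁻¹] = m²·s⁻¹
  (c) [m³] · [kg·m⁻¹·s⁻²] = kg·m²·s⁻²
  (d) [m²·s⁻¹] · [s⁻¹] = m²·s⁻²  ← same
  (e) [kg·s⁻³] / [kg·m⁻¹·s⁻¹] = m·s⁻²
Only (d) matches m²·s⁻².

(d)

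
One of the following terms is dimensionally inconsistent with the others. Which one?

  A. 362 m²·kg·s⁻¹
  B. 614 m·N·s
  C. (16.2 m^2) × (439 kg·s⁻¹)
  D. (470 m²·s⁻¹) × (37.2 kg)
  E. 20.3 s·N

In SI base units:
  A. kg·m²·s⁻¹
  B. N·m·s = kg·m·s⁻²·m·s = kg·m²·s⁻¹
  C. [m²] · [kg·s⁻¹] = kg·m²·s⁻¹
  D. [m²·s⁻¹] · [kg] = kg·m²·s⁻¹
  E. N·s = kg·m·s⁻²·s = kg·m·s⁻¹
All reduce to kg·m²·s⁻¹ except E., which is kg·m·s⁻¹.

E.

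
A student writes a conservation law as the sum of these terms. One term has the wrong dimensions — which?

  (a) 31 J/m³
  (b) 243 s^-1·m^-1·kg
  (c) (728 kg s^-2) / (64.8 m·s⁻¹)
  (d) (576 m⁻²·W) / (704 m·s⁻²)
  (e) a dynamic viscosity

(a)

In SI base units:
  (a) J·m⁻³ = N·m·m⁻³ = kg·m⁻¹·s⁻²
  (b) kg·m⁻¹·s⁻¹
  (c) [kg·s⁻²] / [m·s⁻¹] = kg·m⁻¹·s⁻¹
  (d) [kg·s⁻³] / [m·s⁻²] = kg·m⁻¹·s⁻¹
  (e) [dynamic viscosity] = kg·m⁻¹·s⁻¹
All reduce to kg·m⁻¹·s⁻¹ except (a), which is kg·m⁻¹·s⁻².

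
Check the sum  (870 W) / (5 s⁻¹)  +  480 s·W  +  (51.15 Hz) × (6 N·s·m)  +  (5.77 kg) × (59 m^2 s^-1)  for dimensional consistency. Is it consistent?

No

Expand each in SI base units:
  (870 W) / (5 s⁻¹):  [kg·m²·s⁻³] / [s⁻¹] = kg·m²·s⁻²
  480 s·W:  W·s = J·s⁻¹·s = kg·m²·s⁻²
  (51.15 Hz) × (6 N·s·m):  [s⁻¹] · [kg·m²·s⁻¹] = kg·m²·s⁻²
  (5.77 kg) × (59 m^2 s^-1):  [kg] · [m²·s⁻¹] = kg·m²·s⁻¹
The terms do not share a single dimension (kg·m²·s⁻² vs kg·m²·s⁻¹).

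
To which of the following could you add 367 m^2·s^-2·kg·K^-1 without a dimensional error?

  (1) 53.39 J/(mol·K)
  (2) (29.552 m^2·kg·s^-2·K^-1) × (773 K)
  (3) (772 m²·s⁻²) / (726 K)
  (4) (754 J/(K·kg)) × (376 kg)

Reference: kg·m²·s⁻²·K⁻¹.
Each option:
  (1) J·mol⁻¹·K⁻¹ = N·m·mol⁻¹·K⁻¹ = kg·m²·s⁻²·K⁻¹·mol⁻¹
  (2) [kg·m²·s⁻²·K⁻¹] · [K] = kg·m²·s⁻²
  (3) [m²·s⁻²] / [K] = m²·s⁻²·K⁻¹
  (4) [m²·s⁻²·K⁻¹] · [kg] = kg·m²·s⁻²·K⁻¹  ← same
Only (4) matches kg·m²·s⁻²·K⁻¹.

(4)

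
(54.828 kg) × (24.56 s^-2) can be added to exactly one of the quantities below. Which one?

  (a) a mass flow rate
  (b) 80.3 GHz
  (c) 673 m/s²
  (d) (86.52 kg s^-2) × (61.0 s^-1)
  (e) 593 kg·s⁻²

(e)

Reference: [kg] · [s⁻²] = kg·s⁻².
Each option:
  (a) [mass flow rate] = kg·s⁻¹
  (b) Hz = s⁻¹
  (c) m·s⁻²
  (d) [kg·s⁻²] · [s⁻¹] = kg·s⁻³
  (e) kg·s⁻²  ← same
Only (e) matches kg·s⁻².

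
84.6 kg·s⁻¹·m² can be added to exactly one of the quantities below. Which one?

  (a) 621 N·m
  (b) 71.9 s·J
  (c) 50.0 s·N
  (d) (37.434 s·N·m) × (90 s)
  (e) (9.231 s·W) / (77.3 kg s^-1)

Reference: kg·m²·s⁻¹.
Each option:
  (a) N·m = kg·m·s⁻²·m = kg·m²·s⁻²
  (b) J·s = N·m·s = kg·m²·s⁻¹  ← same
  (c) N·s = kg·m·s⁻²·s = kg·m·s⁻¹
  (d) [kg·m²·s⁻¹] · [s] = kg·m²
  (e) [kg·m²·s⁻²] / [kg·s⁻¹] = m²·s⁻¹
Only (b) matches kg·m²·s⁻¹.

(b)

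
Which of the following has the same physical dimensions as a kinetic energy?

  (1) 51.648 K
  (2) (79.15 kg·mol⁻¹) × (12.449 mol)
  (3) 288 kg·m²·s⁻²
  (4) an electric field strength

Reference: [kinetic energy] = kg·m²·s⁻².
Each option:
  (1) K
  (2) [kg·mol⁻¹] · [mol] = kg
  (3) kg·m²·s⁻²  ← same
  (4) [electric field strength] = kg·m·s⁻³·A⁻¹
Only (3) matches kg·m²·s⁻².

(3)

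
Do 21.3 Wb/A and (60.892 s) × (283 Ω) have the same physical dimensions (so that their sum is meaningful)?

Dimensions:
  21.3 Wb/A:  Wb·A⁻¹ = V·s·A⁻¹ = kg·m²·s⁻²·A⁻²
  (60.892 s) × (283 Ω):  [s] · [kg·m²·s⁻³·A⁻²] = kg·m²·s⁻²·A⁻²
Both are kg·m²·s⁻²·A⁻², so they have the same dimensions and can be added.

Yes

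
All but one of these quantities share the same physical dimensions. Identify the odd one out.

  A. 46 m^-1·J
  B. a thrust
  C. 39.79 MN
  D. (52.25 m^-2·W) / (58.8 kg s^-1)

D.

Reduce each to base SI dimensions:
  A. J·m⁻¹ = N·m·m⁻¹ = kg·m·s⁻²
  B. [thrust] = kg·m·s⁻²
  C. N = kg·m·s⁻²
  D. [kg·s⁻³] / [kg·s⁻¹] = s⁻²
All reduce to kg·m·s⁻² except D., which is s⁻².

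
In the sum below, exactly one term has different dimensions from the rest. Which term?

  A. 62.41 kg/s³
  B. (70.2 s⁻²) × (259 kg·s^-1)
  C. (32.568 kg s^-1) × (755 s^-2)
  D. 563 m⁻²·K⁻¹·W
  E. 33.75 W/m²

D.

Work out the base dimensions of each:
  A. kg·s⁻³
  B. [s⁻²] · [kg·s⁻¹] = kg·s⁻³
  C. [kg·s⁻¹] · [s⁻²] = kg·s⁻³
  D. W·m⁻²·K⁻¹ = J·s⁻¹·m⁻²·K⁻¹ = kg·s⁻³·K⁻¹
  E. W·m⁻² = J·s⁻¹·m⁻² = kg·s⁻³
All reduce to kg·s⁻³ except D., which is kg·s⁻³·K⁻¹.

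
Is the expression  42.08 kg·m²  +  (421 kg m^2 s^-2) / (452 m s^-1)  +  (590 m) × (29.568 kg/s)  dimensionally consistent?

Work out the base dimensions of each:
  42.08 kg·m²:  kg·m²
  (421 kg m^2 s^-2) / (452 m s^-1):  [kg·m²·s⁻²] / [m·s⁻¹] = kg·m·s⁻¹
  (590 m) × (29.568 kg/s):  [m] · [kg·s⁻¹] = kg·m·s⁻¹
The terms do not share a single dimension (kg·m² vs kg·m·s⁻¹).

No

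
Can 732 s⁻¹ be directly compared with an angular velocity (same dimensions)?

Yes

Work out the base dimensions of each:
  732 s⁻¹:  s⁻¹
  an angular velocity:  [angular velocity] = s⁻¹
Both are s⁻¹, so they have the same dimensions and can be added.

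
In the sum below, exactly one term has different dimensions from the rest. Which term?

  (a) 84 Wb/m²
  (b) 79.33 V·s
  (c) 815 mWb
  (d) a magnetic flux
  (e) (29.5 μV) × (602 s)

(a)

In SI base units:
  (a) Wb·m⁻² = V·s·m⁻² = kg·s⁻²·A⁻¹
  (b) V·s = J·C⁻¹·s = kg·m²·s⁻²·A⁻¹
  (c) Wb = V·s = kg·m²·s⁻²·A⁻¹
  (d) [magnetic flux] = kg·m²·s⁻²·A⁻¹
  (e) [kg·m²·s⁻³·A⁻¹] · [s] = kg·m²·s⁻²·A⁻¹
All reduce to kg·m²·s⁻²·A⁻¹ except (a), which is kg·s⁻²·A⁻¹.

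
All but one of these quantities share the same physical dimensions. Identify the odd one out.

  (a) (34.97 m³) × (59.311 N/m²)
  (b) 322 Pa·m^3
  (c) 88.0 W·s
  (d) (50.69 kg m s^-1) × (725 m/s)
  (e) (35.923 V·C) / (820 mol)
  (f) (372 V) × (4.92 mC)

(e)

Expand each in SI base units:
  (a) [m³] · [kg·m⁻¹·s⁻²] = kg·m²·s⁻²
  (b) Pa·m³ = N·m⁻²·m³ = kg·m²·s⁻²
  (c) W·s = J·s⁻¹·s = kg·m²·s⁻²
  (d) [kg·m·s⁻¹] · [m·s⁻¹] = kg·m²·s⁻²
  (e) [kg·m²·s⁻²] / [mol] = kg·m²·s⁻²·mol⁻¹
  (f) [kg·m²·s⁻³·A⁻¹] · [s·A] = kg·m²·s⁻²
All reduce to kg·m²·s⁻² except (e), which is kg·m²·s⁻²·mol⁻¹.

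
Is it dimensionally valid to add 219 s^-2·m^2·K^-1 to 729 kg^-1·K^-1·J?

Yes

Dimensions:
  219 s^-2·m^2·K^-1:  m²·s⁻²·K⁻¹
  729 kg^-1·K^-1·J:  J·kg⁻¹·K⁻¹ = N·m·kg⁻¹·K⁻¹ = m²·s⁻²·K⁻¹
Both are m²·s⁻²·K⁻¹, so they have the same dimensions and can be added.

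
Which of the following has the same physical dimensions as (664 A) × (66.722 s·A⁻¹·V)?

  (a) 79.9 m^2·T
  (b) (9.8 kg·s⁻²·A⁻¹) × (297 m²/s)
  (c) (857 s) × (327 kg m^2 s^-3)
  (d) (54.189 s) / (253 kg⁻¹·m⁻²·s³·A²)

(a)

Reference: [A] · [kg·m²·s⁻²·A⁻²] = kg·m²·s⁻²·A⁻¹.
Each option:
  (a) T·m² = Wb·m⁻²·m² = kg·m²·s⁻²·A⁻¹  ← same
  (b) [kg·s⁻²·A⁻¹] · [m²·s⁻¹] = kg·m²·s⁻³·A⁻¹
  (c) [s] · [kg·m²·s⁻³] = kg·m²·s⁻²
  (d) [s] / [kg⁻¹·m⁻²·s³·A²] = kg·m²·s⁻²·A⁻²
Only (a) matches kg·m²·s⁻²·A⁻¹.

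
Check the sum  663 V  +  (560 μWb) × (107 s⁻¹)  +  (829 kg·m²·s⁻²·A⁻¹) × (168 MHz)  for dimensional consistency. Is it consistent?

Yes

Work out the base dimensions of each:
  663 V:  V = J·C⁻¹ = kg·m²·s⁻³·A⁻¹
  (560 μWb) × (107 s⁻¹):  [kg·m²·s⁻²·A⁻¹] · [s⁻¹] = kg·m²·s⁻³·A⁻¹
  (829 kg·m²·s⁻²·A⁻¹) × (168 MHz):  [kg·m²·s⁻²·A⁻¹] · [s⁻¹] = kg·m²·s⁻³·A⁻¹
Every term reduces to kg·m²·s⁻³·A⁻¹.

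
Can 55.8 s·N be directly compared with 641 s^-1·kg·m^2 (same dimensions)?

Expand each in SI base units:
  55.8 s·N:  N·s = kg·m·s⁻²·s = kg·m·s⁻¹
  641 s^-1·kg·m^2:  kg·m²·s⁻¹
kg·m·s⁻¹ ≠ kg·m²·s⁻¹, so they cannot be added.

No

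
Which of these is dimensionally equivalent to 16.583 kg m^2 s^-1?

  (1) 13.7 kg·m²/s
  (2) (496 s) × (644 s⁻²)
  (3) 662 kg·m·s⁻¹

Reference: kg·m²·s⁻¹.
Each option:
  (1) kg·m²·s⁻¹  ← same
  (2) [s] · [s⁻²] = s⁻¹
  (3) kg·m·s⁻¹
Only (1) matches kg·m²·s⁻¹.

(1)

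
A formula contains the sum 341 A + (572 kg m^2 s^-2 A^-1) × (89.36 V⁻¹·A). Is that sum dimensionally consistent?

No

Reduce each to base SI dimensions:
  341 A:  A
  (572 kg m^2 s^-2 A^-1) × (89.36 V⁻¹·A):  [kg·m²·s⁻²·A⁻¹] · [kg⁻¹·m⁻²·s³·A²] = s·A
A ≠ s·A, so they cannot be added.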